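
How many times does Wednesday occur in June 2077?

June 2077 has 30 days and begins on Tuesday.
The first Wednesday is June 2.
Wednesdays fall on 2, 9, 16, 23, 30 — that's 5.

5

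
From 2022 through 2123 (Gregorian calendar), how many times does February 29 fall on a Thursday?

Leap years in 2022–2123: 24 of them.
Feb 29 weekday advances by 5 (mod 7) from one leap year to the next four years later (or differs when a century non-leap intervenes).
Leap-day weekdays: 2024:Thu✓ 2028:Tue 2032:Sun 2036:Fri 2040:Wed 2044:Mon 2048:Sat 2052:Thu✓ 2056:Tue 2060:Sun 2064:Fri 2068:Wed 2072:Mon 2076:Sat 2080:Thu✓ 2084:Tue 2088:Sun 2092:Fri 2096:Wed 2104:Fri 2108:Wed 2112:Mon 2116:Sat 2120:Thu✓
Thursday: 2024, 2052, 2080, 2120 → 4.

4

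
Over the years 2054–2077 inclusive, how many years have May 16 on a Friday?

3

Track May 16's weekday year by year (advancing +1, or +2 across a Feb 29):
  2054: Sat  2055: Sun (+1)  2056: Tue (+2)  2057: Wed (+1)  2058: Thu (+1)
  2059: Fri (+1) ✓  2060: Sun (+2)  2061: Mon (+1)  2062: Tue (+1)  2063: Wed (+1)
  2064: Fri (+2) ✓  2065: Sat (+1)  2066: Sun (+1)  2067: Mon (+1)  2068: Wed (+2)
  2069: Thu (+1)  2070: Fri (+1) ✓  2071: Sat (+1)  2072: Mon (+2)  2073: Tue (+1)
  2074: Wed (+1)  2075: Thu (+1)  2076: Sat (+2)  2077: Sun (+1)
Friday years: 2059, 2064, 2070 — 3 in total.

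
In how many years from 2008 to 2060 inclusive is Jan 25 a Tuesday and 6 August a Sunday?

2

Check each year's weekday for Jan 25 and 6 August:
  2008: Fri/Wed  2009: Sun/Thu  2010: Mon/Fri  2011: Tue/Sat  2012: Wed/Mon  2013: Fri/Tue  2014: Sat/Wed  2015: Sun/Thu  2016: Mon/Sat  2017: Wed/Sun  2018: Thu/Mon  2019: Fri/Tue  2020: Sat/Thu  2021: Mon/Fri  …(25 more)…  2047: Fri/Tue  2048: Sat/Thu  2049: Mon/Fri  2050: Tue/Sat  2051: Wed/Sun  2052: Thu/Tue  2053: Sat/Wed  2054: Sun/Thu  2055: Mon/Fri  2056: Tue/Sun ✓  2057: Thu/Mon  2058: Fri/Tue  2059: Sat/Wed  2060: Sun/Fri
Both conditions hold in: 2028, 2056 — 2.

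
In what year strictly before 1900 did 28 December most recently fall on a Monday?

1896

From one year to the next, a fixed date's weekday advances by 1, or by 2 when a Feb 29 lies between the two dates.
1900: December 28 is Friday.
1899: Thursday (−1)
1898: Wednesday (−1)
1897: Tuesday (−1)
1896: Monday (−1)
28 December falls on a Monday in 1896.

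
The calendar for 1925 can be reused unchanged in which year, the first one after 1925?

1931

Two years share a calendar iff Jan 1 falls on the same weekday and both are leap or both are common. 1925: Jan 1 is Thursday, common year.
1926: Jan 1 Friday, common
1927: Jan 1 Saturday, common
1928: Jan 1 Sunday, leap
1929: Jan 1 Tuesday, common
1930: Jan 1 Wednesday, common
1931: Jan 1 Thursday, common
1931 matches on both conditions.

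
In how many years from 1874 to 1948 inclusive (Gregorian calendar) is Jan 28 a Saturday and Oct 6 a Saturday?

2

Check each year's weekday for Jan 28 and Oct 6:
  1874: Wed/Tue  1875: Thu/Wed  1876: Fri/Fri  1877: Sun/Sat  1878: Mon/Sun  1879: Tue/Mon  1880: Wed/Wed  1881: Fri/Thu  1882: Sat/Fri  1883: Sun/Sat  1884: Mon/Mon  1885: Wed/Tue  1886: Thu/Wed  1887: Fri/Thu  …(47 more)…  1935: Mon/Sun  1936: Tue/Tue  1937: Thu/Wed  1938: Fri/Thu  1939: Sat/Fri  1940: Sun/Sun  1941: Tue/Mon  1942: Wed/Tue  1943: Thu/Wed  1944: Fri/Fri  1945: Sun/Sat  1946: Mon/Sun  1947: Tue/Mon  1948: Wed/Wed
Both conditions hold in: 1888, 1928 — 2.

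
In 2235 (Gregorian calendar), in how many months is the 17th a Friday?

2

Check the 17th of each month of 2235: Jan 17: Sat, Feb 17: Tue, Mar 17: Tue, Apr 17: Fri, May 17: Sun, Jun 17: Wed, Jul 17: Fri, Aug 17: Mon, Sep 17: Thu, Oct 17: Sat, Nov 17: Tue, Dec 17: Thu.
Friday occurs in April, July — 2 months.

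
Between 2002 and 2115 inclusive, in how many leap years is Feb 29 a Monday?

Leap years in 2002–2115: 27 of them.
Feb 29 weekday advances by 5 (mod 7) from one leap year to the next four years later (or differs when a century non-leap intervenes).
Leap-day weekdays: 2004:Sun 2008:Fri 2012:Wed 2016:Mon✓ 2020:Sat 2024:Thu 2028:Tue 2032:Sun 2036:Fri 2040:Wed 2044:Mon✓ 2048:Sat 2052:Thu 2056:Tue 2060:Sun 2064:Fri 2068:Wed 2072:Mon✓ 2076:Sat 2080:Thu 2084:Tue 2088:Sun 2092:Fri 2096:Wed 2104:Fri 2108:Wed 2112:Mon✓
Monday: 2016, 2044, 2072, 2112 → 4.

4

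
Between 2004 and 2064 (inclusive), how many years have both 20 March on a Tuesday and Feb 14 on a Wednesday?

Check each year's weekday for 20 March and Feb 14:
  2004: Sat/Sat  2005: Sun/Mon  2006: Mon/Tue  2007: Tue/Wed ✓  2008: Thu/Thu  2009: Fri/Sat  2010: Sat/Sun  2011: Sun/Mon  2012: Tue/Tue  2013: Wed/Thu  2014: Thu/Fri  2015: Fri/Sat  2016: Sun/Sun  2017: Mon/Tue  …(33 more)…  2051: Mon/Tue  2052: Wed/Wed  2053: Thu/Fri  2054: Fri/Sat  2055: Sat/Sun  2056: Mon/Mon  2057: Tue/Wed ✓  2058: Wed/Thu  2059: Thu/Fri  2060: Sat/Sat  2061: Sun/Mon  2062: Mon/Tue  2063: Tue/Wed ✓  2064: Thu/Thu
Both conditions hold in: 2007, 2018, 2029, 2035, 2046, 2057, 2063 — 7.

7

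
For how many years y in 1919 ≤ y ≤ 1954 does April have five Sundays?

10

April has 30 days; it has five Sundays when Sunday falls among the first (month-length − 28) days — i.e. when April 1 is one of Sunday/Saturday.
April 1 by year: 1919:Tue 1920:Thu 1921:Fri 1922:Sat✓ 1923:Sun✓ 1924:Tue 1925:Wed 1926:Thu 1927:Fri 1928:Sun✓ 1929:Mon 1930:Tue 1931:Wed 1932:Fri 1933:Sat✓ …(6 more)… 1940:Mon 1941:Tue 1942:Wed 1943:Thu 1944:Sat✓ 1945:Sun✓ 1946:Mon 1947:Tue 1948:Thu 1949:Fri 1950:Sat✓ 1951:Sun✓ 1952:Tue 1953:Wed 1954:Thu
Years with five Sundays: 1922, 1923, 1928, 1933, 1934, 1939, 1944, 1945, 1950, 1951 → 10.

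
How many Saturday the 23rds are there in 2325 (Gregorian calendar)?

Check the 23rd of each month of 2325: Jan 23: Fri, Feb 23: Mon, Mar 23: Mon, Apr 23: Thu, May 23: Sat, Jun 23: Tue, Jul 23: Thu, Aug 23: Sun, Sep 23: Wed, Oct 23: Fri, Nov 23: Mon, Dec 23: Wed.
Saturday occurs in May — 1 month.

1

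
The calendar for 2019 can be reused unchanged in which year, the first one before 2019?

2013

Two years share a calendar iff Jan 1 falls on the same weekday and both are leap or both are common. 2019: Jan 1 is Tuesday, common year.
2018: Jan 1 Monday, common
2017: Jan 1 Sunday, common
2016: Jan 1 Friday, leap
2015: Jan 1 Thursday, common
2014: Jan 1 Wednesday, common
2013: Jan 1 Tuesday, common
2013 matches on both conditions.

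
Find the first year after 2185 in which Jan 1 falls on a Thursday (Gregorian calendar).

2189

Jan 1 advances by 2 weekdays after a leap year and by 1 after a common year.
2185: Jan 1 is Saturday.
2186: Sunday
2187: Monday
2188: Tuesday (leap)
2189: Thursday
2189 begins on a Thursday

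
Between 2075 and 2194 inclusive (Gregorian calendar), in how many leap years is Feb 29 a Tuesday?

4

Leap years in 2075–2194: 29 of them.
Feb 29 weekday advances by 5 (mod 7) from one leap year to the next four years later (or differs when a century non-leap intervenes).
Leap-day weekdays: 2076:Sat 2080:Thu 2084:Tue✓ 2088:Sun 2092:Fri 2096:Wed 2104:Fri 2108:Wed 2112:Mon 2116:Sat 2120:Thu 2124:Tue✓ 2128:Sun …(3 more)… 2144:Sat 2148:Thu 2152:Tue✓ 2156:Sun 2160:Fri 2164:Wed 2168:Mon 2172:Sat 2176:Thu 2180:Tue✓ 2184:Sun 2188:Fri 2192:Wed
Tuesday: 2084, 2124, 2152, 2180 → 4.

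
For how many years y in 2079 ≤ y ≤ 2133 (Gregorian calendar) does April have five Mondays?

April has 30 days; it has five Mondays when Monday falls among the first (month-length − 28) days — i.e. when April 1 is one of Monday/Sunday.
April 1 by year: 2079:Sat 2080:Mon✓ 2081:Tue 2082:Wed 2083:Thu 2084:Sat 2085:Sun✓ 2086:Mon✓ 2087:Tue 2088:Thu 2089:Fri 2090:Sat 2091:Sun✓ 2092:Tue 2093:Wed …(25 more)… 2119:Sat 2120:Mon✓ 2121:Tue 2122:Wed 2123:Thu 2124:Sat 2125:Sun✓ 2126:Mon✓ 2127:Tue 2128:Thu 2129:Fri 2130:Sat 2131:Sun✓ 2132:Tue 2133:Wed
Years with five Mondays: 2080, 2085, 2086, 2091, 2096, 2097, 2103, 2108, 2109, 2114, 2115, 2120, 2125, 2126, 2131 → 15.

15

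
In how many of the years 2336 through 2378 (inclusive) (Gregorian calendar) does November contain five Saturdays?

12

November has 30 days; it has five Saturdays when Saturday falls among the first (month-length − 28) days — i.e. when November 1 is one of Saturday/Friday.
November 1 by year: 2336:Sun 2337:Mon 2338:Tue 2339:Wed 2340:Fri✓ 2341:Sat✓ 2342:Sun 2343:Mon 2344:Wed 2345:Thu 2346:Fri✓ 2347:Sat✓ 2348:Mon 2349:Tue 2350:Wed …(13 more)… 2364:Sun 2365:Mon 2366:Tue 2367:Wed 2368:Fri✓ 2369:Sat✓ 2370:Sun 2371:Mon 2372:Wed 2373:Thu 2374:Fri✓ 2375:Sat✓ 2376:Mon 2377:Tue 2378:Wed
Years with five Saturdays: 2340, 2341, 2346, 2347, 2352, 2357, 2358, 2363, 2368, 2369, 2374, 2375 → 12.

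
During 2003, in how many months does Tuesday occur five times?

4

A month of length L has five Tuesdays iff its first Tuesday is on day ≤ L−28 (so day 1–3 in a 31-day month, 1–2 in a 30-day month, day 1 in a leap February).
Checking each month of 2003: Jan starts Wed (31d); Feb starts Sat (28d); Mar starts Sat (31d); Apr starts Tue (30d) ✓; May starts Thu (31d); Jun starts Sun (30d); Jul starts Tue (31d) ✓; Aug starts Fri (31d); Sep starts Mon (30d) ✓; Oct starts Wed (31d); Nov starts Sat (30d); Dec starts Mon (31d) ✓.
Five-Tuesday months: April, July, September, December → 4.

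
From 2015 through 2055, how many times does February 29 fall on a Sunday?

Leap years in 2015–2055: 10 of them.
Feb 29 weekday advances by 5 (mod 7) from one leap year to the next four years later (or differs when a century non-leap intervenes).
Leap-day weekdays: 2016:Mon 2020:Sat 2024:Thu 2028:Tue 2032:Sun✓ 2036:Fri 2040:Wed 2044:Mon 2048:Sat 2052:Thu
Sunday: 2032 → 1.

1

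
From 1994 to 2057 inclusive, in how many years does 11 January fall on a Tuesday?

Track 11 January's weekday year by year (advancing +1, or +2 across a Feb 29):
  1994: Tue ✓  1995: Wed (+1)  1996: Thu (+1)  1997: Sat (+2)  1998: Sun (+1)
  1999: Mon (+1)  2000: Tue (+1) ✓  2001: Thu (+2)  2002: Fri (+1)  2003: Sat (+1)
  2004: Sun (+1)  2005: Tue (+2) ✓  2006: Wed (+1)  2007: Thu (+1)  … (36 more years) …
  2044: Mon (+1)  2045: Wed (+2)  2046: Thu (+1)  2047: Fri (+1)  2048: Sat (+1)
  2049: Mon (+2)  2050: Tue (+1) ✓  2051: Wed (+1)  2052: Thu (+1)  2053: Sat (+2)
  2054: Sun (+1)  2055: Mon (+1)  2056: Tue (+1) ✓  2057: Thu (+2)
Tuesday years: 1994, 2000, 2005, 2011, 2022, 2028, 2033, 2039, 2050, 2056 — 10 in total.

10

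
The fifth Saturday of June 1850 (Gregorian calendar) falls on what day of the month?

29

June 1, 1850 is a Saturday, so the first Saturday is the 1st.
The fifth Saturday is 1 + 28 = 29.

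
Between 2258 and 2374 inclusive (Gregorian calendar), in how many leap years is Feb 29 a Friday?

3

Leap years in 2258–2374: 28 of them.
Feb 29 weekday advances by 5 (mod 7) from one leap year to the next four years later (or differs when a century non-leap intervenes).
Leap-day weekdays: 2260:Wed 2264:Mon 2268:Sat 2272:Thu 2276:Tue 2280:Sun 2284:Fri✓ 2288:Wed 2292:Mon 2296:Sat 2304:Mon 2308:Sat 2312:Thu 2316:Tue 2320:Sun 2324:Fri✓ 2328:Wed 2332:Mon 2336:Sat 2340:Thu 2344:Tue 2348:Sun 2352:Fri✓ 2356:Wed 2360:Mon 2364:Sat 2368:Thu 2372:Tue
Friday: 2284, 2324, 2352 → 3.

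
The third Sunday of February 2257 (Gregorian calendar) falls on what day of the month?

February 1, 2257 is a Sunday, so the first Sunday is the 1st.
The third Sunday is 1 + 14 = 15.

15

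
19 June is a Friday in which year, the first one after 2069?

2071

From one year to the next, a fixed date's weekday advances by 1, or by 2 when a Feb 29 lies between the two dates.
2069: June 19 is Wednesday.
2070: Thursday (+1)
2071: Friday (+1)
19 June falls on a Friday in 2071.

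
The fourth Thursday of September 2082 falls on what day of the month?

September 1, 2082 is a Tuesday, so the first Thursday is the 3rd.
The fourth Thursday is 3 + 21 = 24.

24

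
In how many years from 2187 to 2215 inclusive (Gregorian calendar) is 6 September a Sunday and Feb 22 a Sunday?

4

Check each year's weekday for 6 September and Feb 22:
  2187: Thu/Thu  2188: Sat/Fri  2189: Sun/Sun ✓  2190: Mon/Mon  2191: Tue/Tue  2192: Thu/Wed  2193: Fri/Fri  2194: Sat/Sat  2195: Sun/Sun ✓  2196: Tue/Mon  2197: Wed/Wed  2198: Thu/Thu  2199: Fri/Fri  2200: Sat/Sat  2201: Sun/Sun ✓  2202: Mon/Mon  2203: Tue/Tue  2204: Thu/Wed  2205: Fri/Fri  2206: Sat/Sat  2207: Sun/Sun ✓  2208: Tue/Mon  2209: Wed/Wed  2210: Thu/Thu  2211: Fri/Fri  2212: Sun/Sat  2213: Mon/Mon  2214: Tue/Tue  2215: Wed/Wed
Both conditions hold in: 2189, 2195, 2201, 2207 — 4.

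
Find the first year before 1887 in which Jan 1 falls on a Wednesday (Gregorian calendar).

Jan 1 advances by 2 weekdays after a leap year and by 1 after a common year.
1887: Jan 1 is Saturday.
1886: Friday
1885: Thursday
1884: Tuesday (leap)
1883: Monday
1882: Sunday
1881: Saturday
1880: Thursday (leap)
1879: Wednesday
1879 begins on a Wednesday

1879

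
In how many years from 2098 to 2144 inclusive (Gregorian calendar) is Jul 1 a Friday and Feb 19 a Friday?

2

Check each year's weekday for Jul 1 and Feb 19:
  2098: Tue/Wed  2099: Wed/Thu  2100: Thu/Fri  2101: Fri/Sat  2102: Sat/Sun  2103: Sun/Mon  2104: Tue/Tue  2105: Wed/Thu  2106: Thu/Fri  2107: Fri/Sat  2108: Sun/Sun  2109: Mon/Tue  2110: Tue/Wed  2111: Wed/Thu  …(19 more)…  2131: Sun/Mon  2132: Tue/Tue  2133: Wed/Thu  2134: Thu/Fri  2135: Fri/Sat  2136: Sun/Sun  2137: Mon/Tue  2138: Tue/Wed  2139: Wed/Thu  2140: Fri/Fri ✓  2141: Sat/Sun  2142: Sun/Mon  2143: Mon/Tue  2144: Wed/Wed
Both conditions hold in: 2112, 2140 — 2.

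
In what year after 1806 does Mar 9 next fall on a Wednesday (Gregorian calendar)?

1808

From one year to the next, a fixed date's weekday advances by 1, or by 2 when a Feb 29 lies between the two dates.
1806: March 9 is Sunday.
1807: Monday (+1)
1808: Wednesday (+2)
Mar 9 falls on a Wednesday in 1808.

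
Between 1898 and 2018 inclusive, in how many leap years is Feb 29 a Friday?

Leap years in 1898–2018: 29 of them.
Feb 29 weekday advances by 5 (mod 7) from one leap year to the next four years later (or differs when a century non-leap intervenes).
Leap-day weekdays: 1904:Mon 1908:Sat 1912:Thu 1916:Tue 1920:Sun 1924:Fri✓ 1928:Wed 1932:Mon 1936:Sat 1940:Thu 1944:Tue 1948:Sun 1952:Fri✓ …(3 more)… 1968:Thu 1972:Tue 1976:Sun 1980:Fri✓ 1984:Wed 1988:Mon 1992:Sat 1996:Thu 2000:Tue 2004:Sun 2008:Fri✓ 2012:Wed 2016:Mon
Friday: 1924, 1952, 1980, 2008 → 4.

4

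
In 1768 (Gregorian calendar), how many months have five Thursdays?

A month of length L has five Thursdays iff its first Thursday is on day ≤ L−28 (so day 1–3 in a 31-day month, 1–2 in a 30-day month, day 1 in a leap February).
Checking each month of 1768: Jan starts Fri (31d); Feb starts Mon (29d); Mar starts Tue (31d) ✓; Apr starts Fri (30d); May starts Sun (31d); Jun starts Wed (30d) ✓; Jul starts Fri (31d); Aug starts Mon (31d); Sep starts Thu (30d) ✓; Oct starts Sat (31d); Nov starts Tue (30d); Dec starts Thu (31d) ✓.
Five-Thursday months: March, June, September, December → 4.

4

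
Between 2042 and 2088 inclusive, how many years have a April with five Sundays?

13

April has 30 days; it has five Sundays when Sunday falls among the first (month-length − 28) days — i.e. when April 1 is one of Sunday/Saturday.
April 1 by year: 2042:Tue 2043:Wed 2044:Fri 2045:Sat✓ 2046:Sun✓ 2047:Mon 2048:Wed 2049:Thu 2050:Fri 2051:Sat✓ 2052:Mon 2053:Tue 2054:Wed 2055:Thu 2056:Sat✓ …(17 more)… 2074:Sun✓ 2075:Mon 2076:Wed 2077:Thu 2078:Fri 2079:Sat✓ 2080:Mon 2081:Tue 2082:Wed 2083:Thu 2084:Sat✓ 2085:Sun✓ 2086:Mon 2087:Tue 2088:Thu
Years with five Sundays: 2045, 2046, 2051, 2056, 2057, 2062, 2063, 2068, 2073, 2074, 2079, 2084, 2085 → 13.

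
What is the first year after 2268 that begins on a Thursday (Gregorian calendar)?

2274

Jan 1 advances by 2 weekdays after a leap year and by 1 after a common year.
2268: Jan 1 is Wednesday (leap).
2269: Friday
2270: Saturday
2271: Sunday
2272: Monday (leap)
2273: Wednesday
2274: Thursday
2274 begins on a Thursday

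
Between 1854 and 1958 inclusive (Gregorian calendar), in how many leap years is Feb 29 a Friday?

4

Leap years in 1854–1958: 25 of them.
Feb 29 weekday advances by 5 (mod 7) from one leap year to the next four years later (or differs when a century non-leap intervenes).
Leap-day weekdays: 1856:Fri✓ 1860:Wed 1864:Mon 1868:Sat 1872:Thu 1876:Tue 1880:Sun 1884:Fri✓ 1888:Wed 1892:Mon 1896:Sat 1904:Mon 1908:Sat 1912:Thu 1916:Tue 1920:Sun 1924:Fri✓ 1928:Wed 1932:Mon 1936:Sat 1940:Thu 1944:Tue 1948:Sun 1952:Fri✓ 1956:Wed
Friday: 1856, 1884, 1924, 1952 → 4.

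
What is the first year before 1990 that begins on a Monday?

Jan 1 advances by 2 weekdays after a leap year and by 1 after a common year.
1990: Jan 1 is Monday.
1989: Sunday
1988: Friday (leap)
1987: Thursday
1986: Wednesday
1985: Tuesday
1984: Sunday (leap)
1983: Saturday
1982: Friday
1981: Thursday
1980: Tuesday (leap)
1979: Monday
1979 begins on a Monday

1979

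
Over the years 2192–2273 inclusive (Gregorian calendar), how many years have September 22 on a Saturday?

12

Track September 22's weekday year by year (advancing +1, or +2 across a Feb 29):
  2192: Sat ✓  2193: Sun (+1)  2194: Mon (+1)  2195: Tue (+1)  2196: Thu (+2)
  2197: Fri (+1)  2198: Sat (+1) ✓  2199: Sun (+1)  2200: Mon (+1)  2201: Tue (+1)
  2202: Wed (+1)  2203: Thu (+1)  2204: Sat (+2) ✓  2205: Sun (+1)  … (54 more years) …
  2260: Sat (+2) ✓  2261: Sun (+1)  2262: Mon (+1)  2263: Tue (+1)  2264: Thu (+2)
  2265: Fri (+1)  2266: Sat (+1) ✓  2267: Sun (+1)  2268: Tue (+2)  2269: Wed (+1)
  2270: Thu (+1)  2271: Fri (+1)  2272: Sun (+2)  2273: Mon (+1)
Saturday years: 2192, 2198, 2204, 2210, 2221, 2227, 2232, 2238, 2249, 2255, 2260, 2266 — 12 in total.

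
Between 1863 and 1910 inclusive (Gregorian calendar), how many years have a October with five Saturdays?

October has 31 days; it has five Saturdays when Saturday falls among the first (month-length − 28) days — i.e. when October 1 is one of Saturday/Friday/Thursday.
October 1 by year: 1863:Thu✓ 1864:Sat✓ 1865:Sun 1866:Mon 1867:Tue 1868:Thu✓ 1869:Fri✓ 1870:Sat✓ 1871:Sun 1872:Tue 1873:Wed 1874:Thu✓ 1875:Fri✓ 1876:Sun 1877:Mon …(18 more)… 1896:Thu✓ 1897:Fri✓ 1898:Sat✓ 1899:Sun 1900:Mon 1901:Tue 1902:Wed 1903:Thu✓ 1904:Sat✓ 1905:Sun 1906:Mon 1907:Tue 1908:Thu✓ 1909:Fri✓ 1910:Sat✓
Years with five Saturdays: 1863, 1864, 1868, 1869, 1870, 1874, 1875, 1880, 1881, 1885, 1886, 1887, 1891, 1892, 1896, 1897, 1898, 1903, 1904, 1908, 1909, 1910 → 22.

22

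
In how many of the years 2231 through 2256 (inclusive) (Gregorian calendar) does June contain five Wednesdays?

7

June has 30 days; it has five Wednesdays when Wednesday falls among the first (month-length − 28) days — i.e. when June 1 is one of Wednesday/Tuesday.
June 1 by year: 2231:Wed✓ 2232:Fri 2233:Sat 2234:Sun 2235:Mon 2236:Wed✓ 2237:Thu 2238:Fri 2239:Sat 2240:Mon 2241:Tue✓ 2242:Wed✓ 2243:Thu 2244:Sat 2245:Sun 2246:Mon 2247:Tue✓ 2248:Thu 2249:Fri 2250:Sat 2251:Sun 2252:Tue✓ 2253:Wed✓ 2254:Thu 2255:Fri 2256:Sun
Years with five Wednesdays: 2231, 2236, 2241, 2242, 2247, 2252, 2253 → 7.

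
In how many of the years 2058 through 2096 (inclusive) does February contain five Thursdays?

February has 28 days (29 in leap years); it has five Thursdays when Thursday falls among the first (month-length − 28) days — i.e. when February 1 is Thursday in a leap year (never in a common year).
February 1 by year: 2058:Fri 2059:Sat 2060:Sun 2061:Tue 2062:Wed 2063:Thu 2064:Fri 2065:Sun 2066:Mon 2067:Tue 2068:Wed 2069:Fri 2070:Sat 2071:Sun 2072:Mon …(9 more)… 2082:Sun 2083:Mon 2084:Tue 2085:Thu 2086:Fri 2087:Sat 2088:Sun 2089:Tue 2090:Wed 2091:Thu 2092:Fri 2093:Sun 2094:Mon 2095:Tue 2096:Wed
Years with five Thursdays: 2080 → 1.

1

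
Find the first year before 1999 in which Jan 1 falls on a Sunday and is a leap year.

1984

Jan 1 advances by 2 weekdays after a leap year and by 1 after a common year.
1999: Jan 1 is Friday.
1998: Thursday
1997: Wednesday
1996: Monday (leap)
1995: Sunday
1994: Saturday
1993: Friday
1992: Wednesday (leap)
1991: Tuesday
1990: Monday
1989: Sunday
1988: Friday (leap)
1987: Thursday
1986: Wednesday
1985: Tuesday
1984: Sunday (leap)
1984 begins on a Sunday and is a leap year.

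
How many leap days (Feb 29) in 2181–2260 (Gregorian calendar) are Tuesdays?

Leap years in 2181–2260: 19 of them.
Feb 29 weekday advances by 5 (mod 7) from one leap year to the next four years later (or differs when a century non-leap intervenes).
Leap-day weekdays: 2184:Sun 2188:Fri 2192:Wed 2196:Mon 2204:Wed 2208:Mon 2212:Sat 2216:Thu 2220:Tue✓ 2224:Sun 2228:Fri 2232:Wed 2236:Mon 2240:Sat 2244:Thu 2248:Tue✓ 2252:Sun 2256:Fri 2260:Wed
Tuesday: 2220, 2248 → 2.

2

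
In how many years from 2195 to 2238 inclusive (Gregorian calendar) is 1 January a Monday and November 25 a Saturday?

0

Check each year's weekday for 1 January and November 25:
  2195: Thu/Wed  2196: Fri/Fri  2197: Sun/Sat  2198: Mon/Sun  2199: Tue/Mon  2200: Wed/Tue  2201: Thu/Wed  2202: Fri/Thu  2203: Sat/Fri  2204: Sun/Sun  2205: Tue/Mon  2206: Wed/Tue  2207: Thu/Wed  2208: Fri/Fri  …(16 more)…  2225: Sat/Fri  2226: Sun/Sat  2227: Mon/Sun  2228: Tue/Tue  2229: Thu/Wed  2230: Fri/Thu  2231: Sat/Fri  2232: Sun/Sun  2233: Tue/Mon  2234: Wed/Tue  2235: Thu/Wed  2236: Fri/Fri  2237: Sun/Sat  2238: Mon/Sun
Both conditions hold in: no year — 0.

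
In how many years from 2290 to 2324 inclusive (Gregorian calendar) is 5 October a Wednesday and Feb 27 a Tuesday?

Check each year's weekday for 5 October and Feb 27:
  2290: Sun/Thu  2291: Mon/Fri  2292: Wed/Sat  2293: Thu/Mon  2294: Fri/Tue  2295: Sat/Wed  2296: Mon/Thu  2297: Tue/Sat  2298: Wed/Sun  2299: Thu/Mon  2300: Fri/Tue  2301: Sat/Wed  2302: Sun/Thu  2303: Mon/Fri  …(7 more)…  2311: Thu/Mon  2312: Sat/Tue  2313: Sun/Thu  2314: Mon/Fri  2315: Tue/Sat  2316: Thu/Sun  2317: Fri/Tue  2318: Sat/Wed  2319: Sun/Thu  2320: Tue/Fri  2321: Wed/Sun  2322: Thu/Mon  2323: Fri/Tue  2324: Sun/Wed
Both conditions hold in: no year — 0.

0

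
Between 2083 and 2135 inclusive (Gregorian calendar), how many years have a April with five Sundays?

April has 30 days; it has five Sundays when Sunday falls among the first (month-length − 28) days — i.e. when April 1 is one of Sunday/Saturday.
April 1 by year: 2083:Thu 2084:Sat✓ 2085:Sun✓ 2086:Mon 2087:Tue 2088:Thu 2089:Fri 2090:Sat✓ 2091:Sun✓ 2092:Tue 2093:Wed 2094:Thu 2095:Fri 2096:Sun✓ 2097:Mon …(23 more)… 2121:Tue 2122:Wed 2123:Thu 2124:Sat✓ 2125:Sun✓ 2126:Mon 2127:Tue 2128:Thu 2129:Fri 2130:Sat✓ 2131:Sun✓ 2132:Tue 2133:Wed 2134:Thu 2135:Fri
Years with five Sundays: 2084, 2085, 2090, 2091, 2096, 2102, 2103, 2108, 2113, 2114, 2119, 2124, 2125, 2130, 2131 → 15.

15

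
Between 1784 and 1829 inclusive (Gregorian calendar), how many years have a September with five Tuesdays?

14

September has 30 days; it has five Tuesdays when Tuesday falls among the first (month-length − 28) days — i.e. when September 1 is one of Tuesday/Monday.
September 1 by year: 1784:Wed 1785:Thu 1786:Fri 1787:Sat 1788:Mon✓ 1789:Tue✓ 1790:Wed 1791:Thu 1792:Sat 1793:Sun 1794:Mon✓ 1795:Tue✓ 1796:Thu 1797:Fri 1798:Sat …(16 more)… 1815:Fri 1816:Sun 1817:Mon✓ 1818:Tue✓ 1819:Wed 1820:Fri 1821:Sat 1822:Sun 1823:Mon✓ 1824:Wed 1825:Thu 1826:Fri 1827:Sat 1828:Mon✓ 1829:Tue✓
Years with five Tuesdays: 1788, 1789, 1794, 1795, 1800, 1801, 1806, 1807, 1812, 1817, 1818, 1823, 1828, 1829 → 14.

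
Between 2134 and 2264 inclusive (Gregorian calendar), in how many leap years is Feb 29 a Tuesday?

Leap years in 2134–2264: 32 of them.
Feb 29 weekday advances by 5 (mod 7) from one leap year to the next four years later (or differs when a century non-leap intervenes).
Leap-day weekdays: 2136:Wed 2140:Mon 2144:Sat 2148:Thu 2152:Tue✓ 2156:Sun 2160:Fri 2164:Wed 2168:Mon 2172:Sat 2176:Thu 2180:Tue✓ 2184:Sun …(6 more)… 2216:Thu 2220:Tue✓ 2224:Sun 2228:Fri 2232:Wed 2236:Mon 2240:Sat 2244:Thu 2248:Tue✓ 2252:Sun 2256:Fri 2260:Wed 2264:Mon
Tuesday: 2152, 2180, 2220, 2248 → 4.

4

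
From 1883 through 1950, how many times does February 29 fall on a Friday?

Leap years in 1883–1950: 16 of them.
Feb 29 weekday advances by 5 (mod 7) from one leap year to the next four years later (or differs when a century non-leap intervenes).
Leap-day weekdays: 1884:Fri✓ 1888:Wed 1892:Mon 1896:Sat 1904:Mon 1908:Sat 1912:Thu 1916:Tue 1920:Sun 1924:Fri✓ 1928:Wed 1932:Mon 1936:Sat 1940:Thu 1944:Tue 1948:Sun
Friday: 1884, 1924 → 2.

2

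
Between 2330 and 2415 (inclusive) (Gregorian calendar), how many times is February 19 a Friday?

12

Track February 19's weekday year by year (advancing +1, or +2 across a Feb 29):
  2330: Wed  2331: Thu (+1)  2332: Fri (+1) ✓  2333: Sun (+2)  2334: Mon (+1)
  2335: Tue (+1)  2336: Wed (+1)  2337: Fri (+2) ✓  2338: Sat (+1)  2339: Sun (+1)
  2340: Mon (+1)  2341: Wed (+2)  2342: Thu (+1)  2343: Fri (+1) ✓  … (58 more years) …
  2402: Tue (+1)  2403: Wed (+1)  2404: Thu (+1)  2405: Sat (+2)  2406: Sun (+1)
  2407: Mon (+1)  2408: Tue (+1)  2409: Thu (+2)  2410: Fri (+1) ✓  2411: Sat (+1)
  2412: Sun (+1)  2413: Tue (+2)  2414: Wed (+1)  2415: Thu (+1)
Friday years: 2332, 2337, 2343, 2354, 2360, 2365, 2371, 2382, 2388, 2393, 2399, 2410 — 12 in total.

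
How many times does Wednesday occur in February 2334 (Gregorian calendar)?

February 2334 has 28 days and begins on Thursday.
The first Wednesday is February 7.
Wednesdays fall on 7, 14, 21, 28 — that's 4.

4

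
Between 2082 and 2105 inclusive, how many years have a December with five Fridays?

December has 31 days; it has five Fridays when Friday falls among the first (month-length − 28) days — i.e. when December 1 is one of Friday/Thursday/Wednesday.
December 1 by year: 2082:Tue 2083:Wed✓ 2084:Fri✓ 2085:Sat 2086:Sun 2087:Mon 2088:Wed✓ 2089:Thu✓ 2090:Fri✓ 2091:Sat 2092:Mon 2093:Tue 2094:Wed✓ 2095:Thu✓ 2096:Sat 2097:Sun 2098:Mon 2099:Tue 2100:Wed✓ 2101:Thu✓ 2102:Fri✓ 2103:Sat 2104:Mon 2105:Tue
Years with five Fridays: 2083, 2084, 2088, 2089, 2090, 2094, 2095, 2100, 2101, 2102 → 10.

10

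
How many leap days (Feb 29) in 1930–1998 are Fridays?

2

Leap years in 1930–1998: 17 of them.
Feb 29 weekday advances by 5 (mod 7) from one leap year to the next four years later (or differs when a century non-leap intervenes).
Leap-day weekdays: 1932:Mon 1936:Sat 1940:Thu 1944:Tue 1948:Sun 1952:Fri✓ 1956:Wed 1960:Mon 1964:Sat 1968:Thu 1972:Tue 1976:Sun 1980:Fri✓ 1984:Wed 1988:Mon 1992:Sat 1996:Thu
Friday: 1952, 1980 → 2.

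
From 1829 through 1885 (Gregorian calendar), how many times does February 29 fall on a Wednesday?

2

Leap years in 1829–1885: 14 of them.
Feb 29 weekday advances by 5 (mod 7) from one leap year to the next four years later (or differs when a century non-leap intervenes).
Leap-day weekdays: 1832:Wed✓ 1836:Mon 1840:Sat 1844:Thu 1848:Tue 1852:Sun 1856:Fri 1860:Wed✓ 1864:Mon 1868:Sat 1872:Thu 1876:Tue 1880:Sun 1884:Fri
Wednesday: 1832, 1860 → 2.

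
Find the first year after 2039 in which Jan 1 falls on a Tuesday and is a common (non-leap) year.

Jan 1 advances by 2 weekdays after a leap year and by 1 after a common year.
2039: Jan 1 is Saturday.
2040: Sunday (leap)
2041: Tuesday
2041 begins on a Tuesday and is a common year.

2041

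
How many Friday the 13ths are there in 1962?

Check the 13th of each month of 1962: Jan 13: Sat, Feb 13: Tue, Mar 13: Tue, Apr 13: Fri, May 13: Sun, Jun 13: Wed, Jul 13: Fri, Aug 13: Mon, Sep 13: Thu, Oct 13: Sat, Nov 13: Tue, Dec 13: Thu.
Friday occurs in April, July — 2 months.

2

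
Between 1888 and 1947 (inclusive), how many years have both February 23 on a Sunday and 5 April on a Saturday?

Check each year's weekday for February 23 and 5 April:
  1888: Thu/Thu  1889: Sat/Fri  1890: Sun/Sat ✓  1891: Mon/Sun  1892: Tue/Tue  1893: Thu/Wed  1894: Fri/Thu  1895: Sat/Fri  1896: Sun/Sun  1897: Tue/Mon  1898: Wed/Tue  1899: Thu/Wed  1900: Fri/Thu  1901: Sat/Fri  …(32 more)…  1934: Fri/Thu  1935: Sat/Fri  1936: Sun/Sun  1937: Tue/Mon  1938: Wed/Tue  1939: Thu/Wed  1940: Fri/Fri  1941: Sun/Sat ✓  1942: Mon/Sun  1943: Tue/Mon  1944: Wed/Wed  1945: Fri/Thu  1946: Sat/Fri  1947: Sun/Sat ✓
Both conditions hold in: 1890, 1902, 1913, 1919, 1930, 1941, 1947 — 7.

7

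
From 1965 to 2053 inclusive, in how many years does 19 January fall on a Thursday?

Track 19 January's weekday year by year (advancing +1, or +2 across a Feb 29):
  1965: Tue  1966: Wed (+1)  1967: Thu (+1) ✓  1968: Fri (+1)  1969: Sun (+2)
  1970: Mon (+1)  1971: Tue (+1)  1972: Wed (+1)  1973: Fri (+2)  1974: Sat (+1)
  1975: Sun (+1)  1976: Mon (+1)  1977: Wed (+2)  1978: Thu (+1) ✓  … (61 more years) …
  2040: Thu (+1) ✓  2041: Sat (+2)  2042: Sun (+1)  2043: Mon (+1)  2044: Tue (+1)
  2045: Thu (+2) ✓  2046: Fri (+1)  2047: Sat (+1)  2048: Sun (+1)  2049: Tue (+2)
  2050: Wed (+1)  2051: Thu (+1) ✓  2052: Fri (+1)  2053: Sun (+2)
Thursday years: 1967, 1978, 1984, 1989, 1995, 2006, 2012, 2017, 2023, 2034, 2040, 2045, 2051 — 13 in total.

13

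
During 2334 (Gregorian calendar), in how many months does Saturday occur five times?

A month of length L has five Saturdays iff its first Saturday is on day ≤ L−28 (so day 1–3 in a 31-day month, 1–2 in a 30-day month, day 1 in a leap February).
Checking each month of 2334: Jan starts Mon (31d); Feb starts Thu (28d); Mar starts Thu (31d) ✓; Apr starts Sun (30d); May starts Tue (31d); Jun starts Fri (30d) ✓; Jul starts Sun (31d); Aug starts Wed (31d); Sep starts Sat (30d) ✓; Oct starts Mon (31d); Nov starts Thu (30d); Dec starts Sat (31d) ✓.
Five-Saturday months: March, June, September, December → 4.

4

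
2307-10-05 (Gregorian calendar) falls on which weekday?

Saturday

January 1, 2307 is a Tuesday.
October 5 is day 278 of the year, i.e. 277 days after Jan 1.
277 mod 7 = 4, so advance 4 weekdays from Tuesday: Saturday.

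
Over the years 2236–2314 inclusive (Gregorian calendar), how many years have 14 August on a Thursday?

10

Track 14 August's weekday year by year (advancing +1, or +2 across a Feb 29):
  2236: Sun  2237: Mon (+1)  2238: Tue (+1)  2239: Wed (+1)  2240: Fri (+2)
  2241: Sat (+1)  2242: Sun (+1)  2243: Mon (+1)  2244: Wed (+2)  2245: Thu (+1) ✓
  2246: Fri (+1)  2247: Sat (+1)  2248: Mon (+2)  2249: Tue (+1)  … (51 more years) …
  2301: Wed (+1)  2302: Thu (+1) ✓  2303: Fri (+1)  2304: Sun (+2)  2305: Mon (+1)
  2306: Tue (+1)  2307: Wed (+1)  2308: Fri (+2)  2309: Sat (+1)  2310: Sun (+1)
  2311: Mon (+1)  2312: Wed (+2)  2313: Thu (+1) ✓  2314: Fri (+1)
Thursday years: 2245, 2251, 2256, 2262, 2273, 2279, 2284, 2290, 2302, 2313 — 10 in total.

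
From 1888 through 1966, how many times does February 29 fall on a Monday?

4

Leap years in 1888–1966: 19 of them.
Feb 29 weekday advances by 5 (mod 7) from one leap year to the next four years later (or differs when a century non-leap intervenes).
Leap-day weekdays: 1888:Wed 1892:Mon✓ 1896:Sat 1904:Mon✓ 1908:Sat 1912:Thu 1916:Tue 1920:Sun 1924:Fri 1928:Wed 1932:Mon✓ 1936:Sat 1940:Thu 1944:Tue 1948:Sun 1952:Fri 1956:Wed 1960:Mon✓ 1964:Sat
Monday: 1892, 1904, 1932, 1960 → 4.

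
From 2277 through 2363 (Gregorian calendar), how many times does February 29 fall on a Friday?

3

Leap years in 2277–2363: 20 of them.
Feb 29 weekday advances by 5 (mod 7) from one leap year to the next four years later (or differs when a century non-leap intervenes).
Leap-day weekdays: 2280:Sun 2284:Fri✓ 2288:Wed 2292:Mon 2296:Sat 2304:Mon 2308:Sat 2312:Thu 2316:Tue 2320:Sun 2324:Fri✓ 2328:Wed 2332:Mon 2336:Sat 2340:Thu 2344:Tue 2348:Sun 2352:Fri✓ 2356:Wed 2360:Mon
Friday: 2284, 2324, 2352 → 3.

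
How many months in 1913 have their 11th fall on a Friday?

2

Check the 11th of each month of 1913: Jan 11: Sat, Feb 11: Tue, Mar 11: Tue, Apr 11: Fri, May 11: Sun, Jun 11: Wed, Jul 11: Fri, Aug 11: Mon, Sep 11: Thu, Oct 11: Sat, Nov 11: Tue, Dec 11: Thu.
Friday occurs in April, July — 2 months.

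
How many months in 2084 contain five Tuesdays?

4

A month of length L has five Tuesdays iff its first Tuesday is on day ≤ L−28 (so day 1–3 in a 31-day month, 1–2 in a 30-day month, day 1 in a leap February).
Checking each month of 2084: Jan starts Sat (31d); Feb starts Tue (29d) ✓; Mar starts Wed (31d); Apr starts Sat (30d); May starts Mon (31d) ✓; Jun starts Thu (30d); Jul starts Sat (31d); Aug starts Tue (31d) ✓; Sep starts Fri (30d); Oct starts Sun (31d) ✓; Nov starts Wed (30d); Dec starts Fri (31d).
Five-Tuesday months: February, May, August, October → 4.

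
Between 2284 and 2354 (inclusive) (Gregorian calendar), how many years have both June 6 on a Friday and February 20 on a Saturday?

0

Check each year's weekday for June 6 and February 20:
  2284: Fri/Wed  2285: Sat/Fri  2286: Sun/Sat  2287: Mon/Sun  2288: Wed/Mon  2289: Thu/Wed  2290: Fri/Thu  2291: Sat/Fri  2292: Mon/Sat  2293: Tue/Mon  2294: Wed/Tue  2295: Thu/Wed  2296: Sat/Thu  2297: Sun/Sat  …(43 more)…  2341: Fri/Thu  2342: Sat/Fri  2343: Sun/Sat  2344: Tue/Sun  2345: Wed/Tue  2346: Thu/Wed  2347: Fri/Thu  2348: Sun/Fri  2349: Mon/Sun  2350: Tue/Mon  2351: Wed/Tue  2352: Fri/Wed  2353: Sat/Fri  2354: Sun/Sat
Both conditions hold in: no year — 0.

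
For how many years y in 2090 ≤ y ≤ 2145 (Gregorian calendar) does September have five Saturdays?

September has 30 days; it has five Saturdays when Saturday falls among the first (month-length − 28) days — i.e. when September 1 is one of Saturday/Friday.
September 1 by year: 2090:Fri✓ 2091:Sat✓ 2092:Mon 2093:Tue 2094:Wed 2095:Thu 2096:Sat✓ 2097:Sun 2098:Mon 2099:Tue 2100:Wed 2101:Thu 2102:Fri✓ 2103:Sat✓ 2104:Mon …(26 more)… 2131:Sat✓ 2132:Mon 2133:Tue 2134:Wed 2135:Thu 2136:Sat✓ 2137:Sun 2138:Mon 2139:Tue 2140:Thu 2141:Fri✓ 2142:Sat✓ 2143:Sun 2144:Tue 2145:Wed
Years with five Saturdays: 2090, 2091, 2096, 2102, 2103, 2108, 2113, 2114, 2119, 2124, 2125, 2130, 2131, 2136, 2141, 2142 → 16.

16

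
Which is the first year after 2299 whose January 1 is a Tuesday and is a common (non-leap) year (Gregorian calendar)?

Jan 1 advances by 2 weekdays after a leap year and by 1 after a common year.
2299: Jan 1 is Sunday.
2300: Monday
2301: Tuesday
2301 begins on a Tuesday and is a common year.

2301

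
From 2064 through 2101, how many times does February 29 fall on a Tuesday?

1

Leap years in 2064–2101: 9 of them.
Feb 29 weekday advances by 5 (mod 7) from one leap year to the next four years later (or differs when a century non-leap intervenes).
Leap-day weekdays: 2064:Fri 2068:Wed 2072:Mon 2076:Sat 2080:Thu 2084:Tue✓ 2088:Sun 2092:Fri 2096:Wed
Tuesday: 2084 → 1.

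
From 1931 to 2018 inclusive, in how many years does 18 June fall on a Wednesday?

Track 18 June's weekday year by year (advancing +1, or +2 across a Feb 29):
  1931: Thu  1932: Sat (+2)  1933: Sun (+1)  1934: Mon (+1)  1935: Tue (+1)
  1936: Thu (+2)  1937: Fri (+1)  1938: Sat (+1)  1939: Sun (+1)  1940: Tue (+2)
  1941: Wed (+1) ✓  1942: Thu (+1)  1943: Fri (+1)  1944: Sun (+2)  … (60 more years) …
  2005: Sat (+1)  2006: Sun (+1)  2007: Mon (+1)  2008: Wed (+2) ✓  2009: Thu (+1)
  2010: Fri (+1)  2011: Sat (+1)  2012: Mon (+2)  2013: Tue (+1)  2014: Wed (+1) ✓
  2015: Thu (+1)  2016: Sat (+2)  2017: Sun (+1)  2018: Mon (+1)
Wednesday years: 1941, 1947, 1952, 1958, 1969, 1975, 1980, 1986, 1997, 2003, 2008, 2014 — 12 in total.

12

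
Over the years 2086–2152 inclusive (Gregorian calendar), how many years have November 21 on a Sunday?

Track November 21's weekday year by year (advancing +1, or +2 across a Feb 29):
  2086: Thu  2087: Fri (+1)  2088: Sun (+2) ✓  2089: Mon (+1)  2090: Tue (+1)
  2091: Wed (+1)  2092: Fri (+2)  2093: Sat (+1)  2094: Sun (+1) ✓  2095: Mon (+1)
  2096: Wed (+2)  2097: Thu (+1)  2098: Fri (+1)  2099: Sat (+1)  … (39 more years) …
  2139: Sat (+1)  2140: Mon (+2)  2141: Tue (+1)  2142: Wed (+1)  2143: Thu (+1)
  2144: Sat (+2)  2145: Sun (+1) ✓  2146: Mon (+1)  2147: Tue (+1)  2148: Thu (+2)
  2149: Fri (+1)  2150: Sat (+1)  2151: Sun (+1) ✓  2152: Tue (+2)
Sunday years: 2088, 2094, 2100, 2106, 2117, 2123, 2128, 2134, 2145, 2151 — 10 in total.

10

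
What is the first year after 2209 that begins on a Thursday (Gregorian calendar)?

Jan 1 advances by 2 weekdays after a leap year and by 1 after a common year.
2209: Jan 1 is Sunday.
2210: Monday
2211: Tuesday
2212: Wednesday (leap)
2213: Friday
2214: Saturday
2215: Sunday
2216: Monday (leap)
2217: Wednesday
2218: Thursday
2218 begins on a Thursday

2218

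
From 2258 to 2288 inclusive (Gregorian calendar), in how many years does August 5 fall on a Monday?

4

Track August 5's weekday year by year (advancing +1, or +2 across a Feb 29):
  2258: Thu  2259: Fri (+1)  2260: Sun (+2)  2261: Mon (+1) ✓  2262: Tue (+1)
  2263: Wed (+1)  2264: Fri (+2)  2265: Sat (+1)  2266: Sun (+1)  2267: Mon (+1) ✓
  2268: Wed (+2)  2269: Thu (+1)  2270: Fri (+1)  2271: Sat (+1)  … (3 more years) …
  2275: Thu (+1)  2276: Sat (+2)  2277: Sun (+1)  2278: Mon (+1) ✓  2279: Tue (+1)
  2280: Thu (+2)  2281: Fri (+1)  2282: Sat (+1)  2283: Sun (+1)  2284: Tue (+2)
  2285: Wed (+1)  2286: Thu (+1)  2287: Fri (+1)  2288: Sun (+2)
Monday years: 2261, 2267, 2272, 2278 — 4 in total.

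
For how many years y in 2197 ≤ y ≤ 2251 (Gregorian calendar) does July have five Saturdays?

22

July has 31 days; it has five Saturdays when Saturday falls among the first (month-length − 28) days — i.e. when July 1 is one of Saturday/Friday/Thursday.
July 1 by year: 2197:Sat✓ 2198:Sun 2199:Mon 2200:Tue 2201:Wed 2202:Thu✓ 2203:Fri✓ 2204:Sun 2205:Mon 2206:Tue 2207:Wed 2208:Fri✓ 2209:Sat✓ 2210:Sun 2211:Mon …(25 more)… 2237:Sat✓ 2238:Sun 2239:Mon 2240:Wed 2241:Thu✓ 2242:Fri✓ 2243:Sat✓ 2244:Mon 2245:Tue 2246:Wed 2247:Thu✓ 2248:Sat✓ 2249:Sun 2250:Mon 2251:Tue
Years with five Saturdays: 2197, 2202, 2203, 2208, 2209, 2213, 2214, 2215, 2219, 2220, 2224, 2225, 2226, 2230, 2231, 2236, 2237, 2241, 2242, 2243, 2247, 2248 → 22.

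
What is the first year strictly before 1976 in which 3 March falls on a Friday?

1972

From one year to the next, a fixed date's weekday advances by 1, or by 2 when a Feb 29 lies between the two dates.
1976: March 3 is Wednesday.
1975: Monday (−2)
1974: Sunday (−1)
1973: Saturday (−1)
1972: Friday (−1)
3 March falls on a Friday in 1972.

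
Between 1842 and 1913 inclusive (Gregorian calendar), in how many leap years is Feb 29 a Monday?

Leap years in 1842–1913: 17 of them.
Feb 29 weekday advances by 5 (mod 7) from one leap year to the next four years later (or differs when a century non-leap intervenes).
Leap-day weekdays: 1844:Thu 1848:Tue 1852:Sun 1856:Fri 1860:Wed 1864:Mon✓ 1868:Sat 1872:Thu 1876:Tue 1880:Sun 1884:Fri 1888:Wed 1892:Mon✓ 1896:Sat 1904:Mon✓ 1908:Sat 1912:Thu
Monday: 1864, 1892, 1904 → 3.

3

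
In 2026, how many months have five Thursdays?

5

A month of length L has five Thursdays iff its first Thursday is on day ≤ L−28 (so day 1–3 in a 31-day month, 1–2 in a 30-day month, day 1 in a leap February).
Checking each month of 2026: Jan starts Thu (31d) ✓; Feb starts Sun (28d); Mar starts Sun (31d); Apr starts Wed (30d) ✓; May starts Fri (31d); Jun starts Mon (30d); Jul starts Wed (31d) ✓; Aug starts Sat (31d); Sep starts Tue (30d); Oct starts Thu (31d) ✓; Nov starts Sun (30d); Dec starts Tue (31d) ✓.
Five-Thursday months: January, April, July, October, December → 5.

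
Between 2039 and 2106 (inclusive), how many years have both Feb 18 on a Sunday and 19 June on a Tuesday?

7

Check each year's weekday for Feb 18 and 19 June:
  2039: Fri/Sun  2040: Sat/Tue  2041: Mon/Wed  2042: Tue/Thu  2043: Wed/Fri  2044: Thu/Sun  2045: Sat/Mon  2046: Sun/Tue ✓  2047: Mon/Wed  2048: Tue/Fri  2049: Thu/Sat  2050: Fri/Sun  2051: Sat/Mon  2052: Sun/Wed  …(40 more)…  2093: Wed/Fri  2094: Thu/Sat  2095: Fri/Sun  2096: Sat/Tue  2097: Mon/Wed  2098: Tue/Thu  2099: Wed/Fri  2100: Thu/Sat  2101: Fri/Sun  2102: Sat/Mon  2103: Sun/Tue ✓  2104: Mon/Thu  2105: Wed/Fri  2106: Thu/Sat
Both conditions hold in: 2046, 2057, 2063, 2074, 2085, 2091, 2103 — 7.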